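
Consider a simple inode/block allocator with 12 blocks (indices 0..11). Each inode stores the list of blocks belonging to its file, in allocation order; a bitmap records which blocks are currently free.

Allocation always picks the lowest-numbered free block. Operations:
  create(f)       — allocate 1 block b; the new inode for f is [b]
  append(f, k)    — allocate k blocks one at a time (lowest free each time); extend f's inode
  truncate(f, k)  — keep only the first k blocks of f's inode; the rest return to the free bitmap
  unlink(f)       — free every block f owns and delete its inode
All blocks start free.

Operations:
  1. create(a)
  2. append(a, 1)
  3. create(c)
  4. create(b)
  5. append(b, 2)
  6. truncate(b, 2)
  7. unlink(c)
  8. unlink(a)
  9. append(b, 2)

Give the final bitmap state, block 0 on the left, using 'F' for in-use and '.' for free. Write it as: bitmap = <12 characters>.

bitmap = FF.FF.......

after create(a) → a:[0]  free=[F...........]
after append(a, 1) → a:[0, 1]  free=[FF..........]
after create(c) → a:[0, 1], c:[2]  free=[FFF.........]
after create(b) → a:[0, 1], b:[3], c:[2]  free=[FFFF........]
after append(b, 2) → a:[0, 1], b:[3, 4, 5], c:[2]  free=[FFFFFF......]
after truncate(b, 2) → a:[0, 1], b:[3, 4], c:[2]  free=[FFFFF.......]
after unlink(c) → a:[0, 1], b:[3, 4]  free=[FF.FF.......]
after unlink(a) → b:[3, 4]  free=[...FF.......]
after append(b, 2) → b:[3, 4, 0, 1]  free=[FF.FF.......]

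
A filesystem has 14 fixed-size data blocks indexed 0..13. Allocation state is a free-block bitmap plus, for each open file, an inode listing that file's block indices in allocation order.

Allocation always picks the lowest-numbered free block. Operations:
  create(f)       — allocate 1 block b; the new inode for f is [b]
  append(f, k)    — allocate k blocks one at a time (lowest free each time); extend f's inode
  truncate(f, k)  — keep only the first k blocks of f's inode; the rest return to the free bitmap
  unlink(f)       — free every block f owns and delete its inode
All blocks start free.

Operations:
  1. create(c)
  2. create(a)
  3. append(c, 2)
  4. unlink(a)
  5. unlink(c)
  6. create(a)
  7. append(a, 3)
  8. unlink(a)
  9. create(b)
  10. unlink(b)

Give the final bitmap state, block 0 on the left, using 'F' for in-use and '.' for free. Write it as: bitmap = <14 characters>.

create(c): bitmap=F............. | c=[0]
create(a): bitmap=FF............ | a=[1] c=[0]
append(c, 2): bitmap=FFFF.......... | a=[1] c=[0, 2, 3]
unlink(a): bitmap=F.FF.......... | c=[0, 2, 3]
unlink(c): bitmap=.............. | 
create(a): bitmap=F............. | a=[0]
append(a, 3): bitmap=FFFF.......... | a=[0, 1, 2, 3]
unlink(a): bitmap=.............. | 
create(b): bitmap=F............. | b=[0]
unlink(b): bitmap=.............. | 

bitmap = ..............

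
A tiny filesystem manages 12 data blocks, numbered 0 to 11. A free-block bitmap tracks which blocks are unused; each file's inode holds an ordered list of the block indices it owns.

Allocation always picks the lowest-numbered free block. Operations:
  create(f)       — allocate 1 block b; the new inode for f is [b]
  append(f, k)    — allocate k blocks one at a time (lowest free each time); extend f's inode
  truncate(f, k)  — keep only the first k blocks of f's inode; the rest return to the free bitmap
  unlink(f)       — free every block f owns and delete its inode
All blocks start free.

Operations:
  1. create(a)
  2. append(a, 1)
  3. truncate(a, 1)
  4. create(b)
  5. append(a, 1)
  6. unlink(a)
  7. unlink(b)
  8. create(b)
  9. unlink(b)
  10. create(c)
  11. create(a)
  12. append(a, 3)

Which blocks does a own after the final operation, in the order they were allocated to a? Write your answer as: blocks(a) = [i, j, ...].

after create(a) → a:[0]  free=[F...........]
after append(a, 1) → a:[0, 1]  free=[FF..........]
after truncate(a, 1) → a:[0]  free=[F...........]
after create(b) → a:[0], b:[1]  free=[FF..........]
after append(a, 1) → a:[0, 2], b:[1]  free=[FFF.........]
after unlink(a) → b:[1]  free=[.F..........]
after unlink(b) →   free=[............]
after create(b) → b:[0]  free=[F...........]
after unlink(b) →   free=[............]
after create(c) → c:[0]  free=[F...........]
after create(a) → a:[1], c:[0]  free=[FF..........]
after append(a, 3) → a:[1, 2, 3, 4], c:[0]  free=[FFFFF.......]

blocks(a) = [1, 2, 3, 4]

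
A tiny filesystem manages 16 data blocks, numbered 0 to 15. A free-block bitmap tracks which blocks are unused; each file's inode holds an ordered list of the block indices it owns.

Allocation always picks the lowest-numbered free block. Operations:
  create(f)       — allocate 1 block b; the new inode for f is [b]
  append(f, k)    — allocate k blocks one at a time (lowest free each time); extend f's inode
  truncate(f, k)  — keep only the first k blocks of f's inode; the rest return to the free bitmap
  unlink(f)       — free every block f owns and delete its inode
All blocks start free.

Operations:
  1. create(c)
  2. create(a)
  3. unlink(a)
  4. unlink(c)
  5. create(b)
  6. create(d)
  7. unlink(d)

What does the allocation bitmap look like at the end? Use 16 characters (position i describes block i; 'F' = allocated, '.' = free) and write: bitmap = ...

bitmap = F...............

create(c): bitmap=F............... | c=[0]
create(a): bitmap=FF.............. | a=[1] c=[0]
unlink(a): bitmap=F............... | c=[0]
unlink(c): bitmap=................ | 
create(b): bitmap=F............... | b=[0]
create(d): bitmap=FF.............. | b=[0] d=[1]
unlink(d): bitmap=F............... | b=[0]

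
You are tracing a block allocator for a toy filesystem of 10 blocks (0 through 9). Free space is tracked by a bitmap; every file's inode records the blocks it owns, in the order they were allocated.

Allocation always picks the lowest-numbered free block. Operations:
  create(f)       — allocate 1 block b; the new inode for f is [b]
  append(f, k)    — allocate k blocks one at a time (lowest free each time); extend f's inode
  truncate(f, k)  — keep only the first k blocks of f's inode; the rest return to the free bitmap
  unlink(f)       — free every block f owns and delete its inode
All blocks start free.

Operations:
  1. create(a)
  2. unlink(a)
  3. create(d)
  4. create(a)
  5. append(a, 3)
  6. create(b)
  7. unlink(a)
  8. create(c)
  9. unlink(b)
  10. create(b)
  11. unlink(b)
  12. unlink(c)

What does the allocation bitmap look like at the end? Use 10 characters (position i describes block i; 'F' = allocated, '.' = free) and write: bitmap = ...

bitmap = F.........

  1. create(a)  ⇒  F.........  {a→[0]}
  2. unlink(a)  ⇒  ..........  {}
  3. create(d)  ⇒  F.........  {d→[0]}
  4. create(a)  ⇒  FF........  {a→[1]; d→[0]}
  5. append(a, 3)  ⇒  FFFFF.....  {a→[1, 2, 3, 4]; d→[0]}
  6. create(b)  ⇒  FFFFFF....  {a→[1, 2, 3, 4]; b→[5]; d→[0]}
  7. unlink(a)  ⇒  F....F....  {b→[5]; d→[0]}
  8. create(c)  ⇒  FF...F....  {b→[5]; c→[1]; d→[0]}
  9. unlink(b)  ⇒  FF........  {c→[1]; d→[0]}
  10. create(b)  ⇒  FFF.......  {b→[2]; c→[1]; d→[0]}
  11. unlink(b)  ⇒  FF........  {c→[1]; d→[0]}
  12. unlink(c)  ⇒  F.........  {d→[0]}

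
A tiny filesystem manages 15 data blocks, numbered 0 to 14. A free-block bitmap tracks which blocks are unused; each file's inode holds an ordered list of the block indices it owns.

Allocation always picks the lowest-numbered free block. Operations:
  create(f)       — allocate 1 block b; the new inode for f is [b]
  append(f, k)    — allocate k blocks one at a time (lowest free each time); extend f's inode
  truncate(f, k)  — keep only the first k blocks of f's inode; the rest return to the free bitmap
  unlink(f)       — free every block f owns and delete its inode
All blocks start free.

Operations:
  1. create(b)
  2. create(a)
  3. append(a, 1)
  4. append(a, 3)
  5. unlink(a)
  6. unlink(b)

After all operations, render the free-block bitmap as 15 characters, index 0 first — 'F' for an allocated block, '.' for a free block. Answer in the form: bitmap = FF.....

create(b): bitmap=F.............. | b=[0]
create(a): bitmap=FF............. | a=[1] b=[0]
append(a, 1): bitmap=FFF............ | a=[1, 2] b=[0]
append(a, 3): bitmap=FFFFFF......... | a=[1, 2, 3, 4, 5] b=[0]
unlink(a): bitmap=F.............. | b=[0]
unlink(b): bitmap=............... | 

bitmap = ...............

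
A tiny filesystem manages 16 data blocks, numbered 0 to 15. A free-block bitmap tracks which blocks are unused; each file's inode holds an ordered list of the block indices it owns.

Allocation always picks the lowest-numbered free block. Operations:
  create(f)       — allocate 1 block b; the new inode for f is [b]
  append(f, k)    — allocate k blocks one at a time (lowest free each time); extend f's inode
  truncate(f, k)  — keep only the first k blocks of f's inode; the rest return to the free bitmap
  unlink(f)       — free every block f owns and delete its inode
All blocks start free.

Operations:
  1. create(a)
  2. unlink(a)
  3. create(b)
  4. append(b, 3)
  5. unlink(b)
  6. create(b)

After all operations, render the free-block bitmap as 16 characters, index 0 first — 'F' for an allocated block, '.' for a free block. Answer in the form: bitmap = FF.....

create(a): bitmap=F............... | a=[0]
unlink(a): bitmap=................ | 
create(b): bitmap=F............... | b=[0]
append(b, 3): bitmap=FFFF............ | b=[0, 1, 2, 3]
unlink(b): bitmap=................ | 
create(b): bitmap=F............... | b=[0]

bitmap = F...............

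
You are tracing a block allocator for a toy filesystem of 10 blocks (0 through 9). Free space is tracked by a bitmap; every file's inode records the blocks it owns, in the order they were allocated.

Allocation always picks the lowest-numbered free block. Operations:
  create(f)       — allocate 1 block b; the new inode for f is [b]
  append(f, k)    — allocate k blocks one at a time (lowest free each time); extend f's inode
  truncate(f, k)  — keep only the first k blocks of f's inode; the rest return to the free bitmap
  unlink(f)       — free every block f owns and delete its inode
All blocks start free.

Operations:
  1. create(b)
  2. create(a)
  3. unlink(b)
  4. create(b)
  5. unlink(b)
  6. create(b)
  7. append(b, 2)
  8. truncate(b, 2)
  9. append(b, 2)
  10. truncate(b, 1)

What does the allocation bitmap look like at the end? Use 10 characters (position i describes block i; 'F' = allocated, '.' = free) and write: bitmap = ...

after create(b) → b:[0]  free=[F.........]
after create(a) → a:[1], b:[0]  free=[FF........]
after unlink(b) → a:[1]  free=[.F........]
after create(b) → a:[1], b:[0]  free=[FF........]
after unlink(b) → a:[1]  free=[.F........]
after create(b) → a:[1], b:[0]  free=[FF........]
after append(b, 2) → a:[1], b:[0, 2, 3]  free=[FFFF......]
after truncate(b, 2) → a:[1], b:[0, 2]  free=[FFF.......]
after append(b, 2) → a:[1], b:[0, 2, 3, 4]  free=[FFFFF.....]
after truncate(b, 1) → a:[1], b:[0]  free=[FF........]

bitmap = FF........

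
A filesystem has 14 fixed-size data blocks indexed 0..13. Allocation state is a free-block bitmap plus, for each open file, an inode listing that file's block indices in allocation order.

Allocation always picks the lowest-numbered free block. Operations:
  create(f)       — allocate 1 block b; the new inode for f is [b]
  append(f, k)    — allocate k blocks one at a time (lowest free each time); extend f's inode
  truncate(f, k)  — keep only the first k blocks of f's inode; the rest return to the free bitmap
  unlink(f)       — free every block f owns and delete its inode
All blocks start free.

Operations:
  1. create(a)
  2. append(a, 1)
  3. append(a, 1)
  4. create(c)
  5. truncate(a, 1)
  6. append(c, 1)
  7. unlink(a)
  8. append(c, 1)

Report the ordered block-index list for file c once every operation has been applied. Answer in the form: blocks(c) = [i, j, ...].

[1] create(a) — a=0 (map F.............)
[2] append(a, 1) — a=0,1 (map FF............)
[3] append(a, 1) — a=0,1,2 (map FFF...........)
[4] create(c) — a=0,1,2 c=3 (map FFFF..........)
[5] truncate(a, 1) — a=0 c=3 (map F..F..........)
[6] append(c, 1) — a=0 c=3,1 (map FF.F..........)
[7] unlink(a) — c=3,1 (map .F.F..........)
[8] append(c, 1) — c=3,1,0 (map FF.F..........)

blocks(c) = [3, 1, 0]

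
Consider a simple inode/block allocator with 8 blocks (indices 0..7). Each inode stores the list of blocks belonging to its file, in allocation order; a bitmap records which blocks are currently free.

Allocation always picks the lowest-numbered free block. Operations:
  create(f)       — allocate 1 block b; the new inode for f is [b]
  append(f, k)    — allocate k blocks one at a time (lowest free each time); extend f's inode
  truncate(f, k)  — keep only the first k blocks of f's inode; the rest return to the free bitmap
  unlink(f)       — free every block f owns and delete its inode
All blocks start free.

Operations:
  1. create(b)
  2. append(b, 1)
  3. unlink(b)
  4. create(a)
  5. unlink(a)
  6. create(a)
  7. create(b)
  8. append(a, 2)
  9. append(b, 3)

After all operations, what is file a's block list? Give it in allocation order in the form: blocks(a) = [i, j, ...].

blocks(a) = [0, 2, 3]

after create(b) → b:[0]  free=[F.......]
after append(b, 1) → b:[0, 1]  free=[FF......]
after unlink(b) →   free=[........]
after create(a) → a:[0]  free=[F.......]
after unlink(a) →   free=[........]
after create(a) → a:[0]  free=[F.......]
after create(b) → a:[0], b:[1]  free=[FF......]
after append(a, 2) → a:[0, 2, 3], b:[1]  free=[FFFF....]
after append(b, 3) → a:[0, 2, 3], b:[1, 4, 5, 6]  free=[FFFFFFF.]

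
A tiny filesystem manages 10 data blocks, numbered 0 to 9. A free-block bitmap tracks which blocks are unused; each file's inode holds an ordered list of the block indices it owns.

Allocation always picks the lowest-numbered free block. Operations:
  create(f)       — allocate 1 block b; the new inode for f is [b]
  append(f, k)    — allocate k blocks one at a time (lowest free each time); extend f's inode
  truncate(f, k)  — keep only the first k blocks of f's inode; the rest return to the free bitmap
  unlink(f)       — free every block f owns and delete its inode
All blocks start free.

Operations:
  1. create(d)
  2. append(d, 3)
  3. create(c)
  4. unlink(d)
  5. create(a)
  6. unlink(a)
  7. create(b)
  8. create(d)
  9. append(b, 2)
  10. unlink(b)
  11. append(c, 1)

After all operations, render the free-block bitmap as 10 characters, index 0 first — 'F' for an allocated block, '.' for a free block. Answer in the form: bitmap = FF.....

create(d): bitmap=F......... | d=[0]
append(d, 3): bitmap=FFFF...... | d=[0, 1, 2, 3]
create(c): bitmap=FFFFF..... | c=[4] d=[0, 1, 2, 3]
unlink(d): bitmap=....F..... | c=[4]
create(a): bitmap=F...F..... | a=[0] c=[4]
unlink(a): bitmap=....F..... | c=[4]
create(b): bitmap=F...F..... | b=[0] c=[4]
create(d): bitmap=FF..F..... | b=[0] c=[4] d=[1]
append(b, 2): bitmap=FFFFF..... | b=[0, 2, 3] c=[4] d=[1]
unlink(b): bitmap=.F..F..... | c=[4] d=[1]
append(c, 1): bitmap=FF..F..... | c=[4, 0] d=[1]

bitmap = FF..F.....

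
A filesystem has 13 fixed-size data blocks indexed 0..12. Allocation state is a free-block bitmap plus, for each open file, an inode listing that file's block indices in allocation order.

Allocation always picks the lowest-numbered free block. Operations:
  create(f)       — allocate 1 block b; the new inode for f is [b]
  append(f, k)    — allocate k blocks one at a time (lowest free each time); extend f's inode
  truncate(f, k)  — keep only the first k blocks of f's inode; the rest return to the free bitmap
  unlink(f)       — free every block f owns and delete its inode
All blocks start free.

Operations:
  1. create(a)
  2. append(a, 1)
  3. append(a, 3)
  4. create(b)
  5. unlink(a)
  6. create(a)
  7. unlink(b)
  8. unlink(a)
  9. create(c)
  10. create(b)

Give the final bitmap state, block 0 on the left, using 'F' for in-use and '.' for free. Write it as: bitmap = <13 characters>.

bitmap = FF...........

create(a): bitmap=F............ | a=[0]
append(a, 1): bitmap=FF........... | a=[0, 1]
append(a, 3): bitmap=FFFFF........ | a=[0, 1, 2, 3, 4]
create(b): bitmap=FFFFFF....... | a=[0, 1, 2, 3, 4] b=[5]
unlink(a): bitmap=.....F....... | b=[5]
create(a): bitmap=F....F....... | a=[0] b=[5]
unlink(b): bitmap=F............ | a=[0]
unlink(a): bitmap=............. | 
create(c): bitmap=F............ | c=[0]
create(b): bitmap=FF........... | b=[1] c=[0]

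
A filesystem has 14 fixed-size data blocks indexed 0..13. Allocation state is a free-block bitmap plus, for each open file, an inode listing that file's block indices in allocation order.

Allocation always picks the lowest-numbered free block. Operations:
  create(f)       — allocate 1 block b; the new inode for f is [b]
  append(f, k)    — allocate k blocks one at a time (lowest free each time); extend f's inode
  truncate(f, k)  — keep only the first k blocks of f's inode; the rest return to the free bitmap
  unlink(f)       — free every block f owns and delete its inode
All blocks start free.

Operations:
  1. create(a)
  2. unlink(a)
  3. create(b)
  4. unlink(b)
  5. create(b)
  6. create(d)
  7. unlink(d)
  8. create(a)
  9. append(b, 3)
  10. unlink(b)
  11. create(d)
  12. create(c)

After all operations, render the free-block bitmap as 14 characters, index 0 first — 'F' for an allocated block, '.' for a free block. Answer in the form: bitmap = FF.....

after create(a) → a:[0]  free=[F.............]
after unlink(a) →   free=[..............]
after create(b) → b:[0]  free=[F.............]
after unlink(b) →   free=[..............]
after create(b) → b:[0]  free=[F.............]
after create(d) → b:[0], d:[1]  free=[FF............]
after unlink(d) → b:[0]  free=[F.............]
after create(a) → a:[1], b:[0]  free=[FF............]
after append(b, 3) → a:[1], b:[0, 2, 3, 4]  free=[FFFFF.........]
after unlink(b) → a:[1]  free=[.F............]
after create(d) → a:[1], d:[0]  free=[FF............]
after create(c) → a:[1], c:[2], d:[0]  free=[FFF...........]

bitmap = FFF...........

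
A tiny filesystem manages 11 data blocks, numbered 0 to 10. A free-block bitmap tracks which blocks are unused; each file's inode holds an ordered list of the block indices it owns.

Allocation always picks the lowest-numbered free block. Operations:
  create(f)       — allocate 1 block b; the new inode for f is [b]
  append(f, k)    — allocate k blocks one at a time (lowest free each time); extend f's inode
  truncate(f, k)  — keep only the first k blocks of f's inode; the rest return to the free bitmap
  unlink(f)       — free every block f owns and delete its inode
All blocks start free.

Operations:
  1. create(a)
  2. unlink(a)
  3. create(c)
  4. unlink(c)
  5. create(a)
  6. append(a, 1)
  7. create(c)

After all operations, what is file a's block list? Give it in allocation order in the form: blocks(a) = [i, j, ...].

blocks(a) = [0, 1]

create(a): bitmap=F.......... | a=[0]
unlink(a): bitmap=........... | 
create(c): bitmap=F.......... | c=[0]
unlink(c): bitmap=........... | 
create(a): bitmap=F.......... | a=[0]
append(a, 1): bitmap=FF......... | a=[0, 1]
create(c): bitmap=FFF........ | a=[0, 1] c=[2]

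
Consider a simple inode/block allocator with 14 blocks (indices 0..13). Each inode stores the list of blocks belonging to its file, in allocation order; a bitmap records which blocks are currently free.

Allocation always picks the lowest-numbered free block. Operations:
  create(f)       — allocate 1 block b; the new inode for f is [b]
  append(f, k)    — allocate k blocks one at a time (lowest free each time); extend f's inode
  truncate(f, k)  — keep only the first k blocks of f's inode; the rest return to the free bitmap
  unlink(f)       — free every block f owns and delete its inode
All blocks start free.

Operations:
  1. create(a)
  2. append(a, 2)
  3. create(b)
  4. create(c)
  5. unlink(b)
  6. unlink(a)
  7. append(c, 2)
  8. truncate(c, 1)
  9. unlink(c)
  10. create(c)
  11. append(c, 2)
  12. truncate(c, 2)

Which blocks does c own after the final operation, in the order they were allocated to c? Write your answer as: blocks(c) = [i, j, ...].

blocks(c) = [0, 1]

  1. create(a)  ⇒  F.............  {a→[0]}
  2. append(a, 2)  ⇒  FFF...........  {a→[0, 1, 2]}
  3. create(b)  ⇒  FFFF..........  {a→[0, 1, 2]; b→[3]}
  4. create(c)  ⇒  FFFFF.........  {a→[0, 1, 2]; b→[3]; c→[4]}
  5. unlink(b)  ⇒  FFF.F.........  {a→[0, 1, 2]; c→[4]}
  6. unlink(a)  ⇒  ....F.........  {c→[4]}
  7. append(c, 2)  ⇒  FF..F.........  {c→[4, 0, 1]}
  8. truncate(c, 1)  ⇒  ....F.........  {c→[4]}
  9. unlink(c)  ⇒  ..............  {}
  10. create(c)  ⇒  F.............  {c→[0]}
  11. append(c, 2)  ⇒  FFF...........  {c→[0, 1, 2]}
  12. truncate(c, 2)  ⇒  FF............  {c→[0, 1]}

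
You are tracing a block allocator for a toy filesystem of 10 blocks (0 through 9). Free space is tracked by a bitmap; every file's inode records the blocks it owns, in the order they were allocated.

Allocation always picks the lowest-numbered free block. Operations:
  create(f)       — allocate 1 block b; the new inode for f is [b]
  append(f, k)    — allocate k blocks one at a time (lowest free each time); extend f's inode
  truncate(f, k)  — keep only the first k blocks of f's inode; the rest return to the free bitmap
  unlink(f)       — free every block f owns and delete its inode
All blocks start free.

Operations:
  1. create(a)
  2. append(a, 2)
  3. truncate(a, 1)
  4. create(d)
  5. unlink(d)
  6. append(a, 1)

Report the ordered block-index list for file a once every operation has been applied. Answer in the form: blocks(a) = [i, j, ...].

blocks(a) = [0, 1]

after create(a) → a:[0]  free=[F.........]
after append(a, 2) → a:[0, 1, 2]  free=[FFF.......]
after truncate(a, 1) → a:[0]  free=[F.........]
after create(d) → a:[0], d:[1]  free=[FF........]
after unlink(d) → a:[0]  free=[F.........]
after append(a, 1) → a:[0, 1]  free=[FF........]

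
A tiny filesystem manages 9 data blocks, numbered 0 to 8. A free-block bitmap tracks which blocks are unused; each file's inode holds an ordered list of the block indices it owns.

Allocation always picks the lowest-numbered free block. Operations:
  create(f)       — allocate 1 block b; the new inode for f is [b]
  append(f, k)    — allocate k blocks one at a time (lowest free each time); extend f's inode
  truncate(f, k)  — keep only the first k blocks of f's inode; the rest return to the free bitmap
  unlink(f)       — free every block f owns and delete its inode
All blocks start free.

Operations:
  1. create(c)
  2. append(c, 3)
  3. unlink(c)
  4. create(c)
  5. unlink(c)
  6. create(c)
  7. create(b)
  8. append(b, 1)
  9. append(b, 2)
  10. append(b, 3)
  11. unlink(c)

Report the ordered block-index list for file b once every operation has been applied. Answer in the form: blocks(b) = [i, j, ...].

after create(c) → c:[0]  free=[F........]
after append(c, 3) → c:[0, 1, 2, 3]  free=[FFFF.....]
after unlink(c) →   free=[.........]
after create(c) → c:[0]  free=[F........]
after unlink(c) →   free=[.........]
after create(c) → c:[0]  free=[F........]
after create(b) → b:[1], c:[0]  free=[FF.......]
after append(b, 1) → b:[1, 2], c:[0]  free=[FFF......]
after append(b, 2) → b:[1, 2, 3, 4], c:[0]  free=[FFFFF....]
after append(b, 3) → b:[1, 2, 3, 4, 5, 6, 7], c:[0]  free=[FFFFFFFF.]
after unlink(c) → b:[1, 2, 3, 4, 5, 6, 7]  free=[.FFFFFFF.]

blocks(b) = [1, 2, 3, 4, 5, 6, 7]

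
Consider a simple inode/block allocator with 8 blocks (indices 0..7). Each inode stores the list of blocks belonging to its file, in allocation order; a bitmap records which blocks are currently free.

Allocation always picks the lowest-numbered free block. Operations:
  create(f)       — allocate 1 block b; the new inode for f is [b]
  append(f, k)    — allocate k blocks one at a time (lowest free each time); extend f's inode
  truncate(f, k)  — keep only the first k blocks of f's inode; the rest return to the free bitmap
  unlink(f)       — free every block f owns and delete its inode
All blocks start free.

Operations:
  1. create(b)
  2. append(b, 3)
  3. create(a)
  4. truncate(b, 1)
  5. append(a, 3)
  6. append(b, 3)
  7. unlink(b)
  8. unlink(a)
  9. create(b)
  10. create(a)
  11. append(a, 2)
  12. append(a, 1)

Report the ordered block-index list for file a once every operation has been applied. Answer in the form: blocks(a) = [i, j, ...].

blocks(a) = [1, 2, 3, 4]

create(b): bitmap=F....... | b=[0]
append(b, 3): bitmap=FFFF.... | b=[0, 1, 2, 3]
create(a): bitmap=FFFFF... | a=[4] b=[0, 1, 2, 3]
truncate(b, 1): bitmap=F...F... | a=[4] b=[0]
append(a, 3): bitmap=FFFFF... | a=[4, 1, 2, 3] b=[0]
append(b, 3): bitmap=FFFFFFFF | a=[4, 1, 2, 3] b=[0, 5, 6, 7]
unlink(b): bitmap=.FFFF... | a=[4, 1, 2, 3]
unlink(a): bitmap=........ | 
create(b): bitmap=F....... | b=[0]
create(a): bitmap=FF...... | a=[1] b=[0]
append(a, 2): bitmap=FFFF.... | a=[1, 2, 3] b=[0]
append(a, 1): bitmap=FFFFF... | a=[1, 2, 3, 4] b=[0]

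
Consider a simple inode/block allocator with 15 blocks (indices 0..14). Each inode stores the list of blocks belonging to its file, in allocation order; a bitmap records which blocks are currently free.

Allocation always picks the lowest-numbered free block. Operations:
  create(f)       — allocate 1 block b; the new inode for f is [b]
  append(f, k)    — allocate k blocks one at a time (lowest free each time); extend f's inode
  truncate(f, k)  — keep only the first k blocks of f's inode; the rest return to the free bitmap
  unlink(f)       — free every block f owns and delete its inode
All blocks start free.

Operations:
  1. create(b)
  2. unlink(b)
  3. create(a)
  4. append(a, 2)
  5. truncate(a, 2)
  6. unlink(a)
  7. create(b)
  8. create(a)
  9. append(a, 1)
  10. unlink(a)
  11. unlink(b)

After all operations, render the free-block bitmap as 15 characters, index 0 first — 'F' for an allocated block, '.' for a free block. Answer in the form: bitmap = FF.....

bitmap = ...............

create(b): bitmap=F.............. | b=[0]
unlink(b): bitmap=............... | 
create(a): bitmap=F.............. | a=[0]
append(a, 2): bitmap=FFF............ | a=[0, 1, 2]
truncate(a, 2): bitmap=FF............. | a=[0, 1]
unlink(a): bitmap=............... | 
create(b): bitmap=F.............. | b=[0]
create(a): bitmap=FF............. | a=[1] b=[0]
append(a, 1): bitmap=FFF............ | a=[1, 2] b=[0]
unlink(a): bitmap=F.............. | b=[0]
unlink(b): bitmap=............... | 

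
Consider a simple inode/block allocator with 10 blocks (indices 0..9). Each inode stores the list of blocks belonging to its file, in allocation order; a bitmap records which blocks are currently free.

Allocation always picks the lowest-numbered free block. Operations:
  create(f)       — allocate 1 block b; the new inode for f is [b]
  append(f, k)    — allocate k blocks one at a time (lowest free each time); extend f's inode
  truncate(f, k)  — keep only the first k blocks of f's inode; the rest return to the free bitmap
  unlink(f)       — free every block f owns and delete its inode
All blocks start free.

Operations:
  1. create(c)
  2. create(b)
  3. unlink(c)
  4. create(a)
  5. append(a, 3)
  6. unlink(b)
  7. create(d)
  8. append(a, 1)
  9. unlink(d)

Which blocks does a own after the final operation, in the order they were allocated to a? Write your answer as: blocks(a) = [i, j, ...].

blocks(a) = [0, 2, 3, 4, 5]

after create(c) → c:[0]  free=[F.........]
after create(b) → b:[1], c:[0]  free=[FF........]
after unlink(c) → b:[1]  free=[.F........]
after create(a) → a:[0], b:[1]  free=[FF........]
after append(a, 3) → a:[0, 2, 3, 4], b:[1]  free=[FFFFF.....]
after unlink(b) → a:[0, 2, 3, 4]  free=[F.FFF.....]
after create(d) → a:[0, 2, 3, 4], d:[1]  free=[FFFFF.....]
after append(a, 1) → a:[0, 2, 3, 4, 5], d:[1]  free=[FFFFFF....]
after unlink(d) → a:[0, 2, 3, 4, 5]  free=[F.FFFF....]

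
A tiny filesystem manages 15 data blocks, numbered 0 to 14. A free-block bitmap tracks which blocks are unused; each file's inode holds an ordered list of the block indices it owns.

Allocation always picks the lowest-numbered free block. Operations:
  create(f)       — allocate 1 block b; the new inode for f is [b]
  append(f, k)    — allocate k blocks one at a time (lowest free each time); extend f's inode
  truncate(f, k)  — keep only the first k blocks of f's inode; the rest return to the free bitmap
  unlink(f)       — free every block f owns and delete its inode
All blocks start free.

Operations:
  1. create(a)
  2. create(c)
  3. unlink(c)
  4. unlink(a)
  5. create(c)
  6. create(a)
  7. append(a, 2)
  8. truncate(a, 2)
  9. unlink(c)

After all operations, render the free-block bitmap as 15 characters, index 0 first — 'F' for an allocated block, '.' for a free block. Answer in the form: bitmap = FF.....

bitmap = .FF............

create(a): bitmap=F.............. | a=[0]
create(c): bitmap=FF............. | a=[0] c=[1]
unlink(c): bitmap=F.............. | a=[0]
unlink(a): bitmap=............... | 
create(c): bitmap=F.............. | c=[0]
create(a): bitmap=FF............. | a=[1] c=[0]
append(a, 2): bitmap=FFFF........... | a=[1, 2, 3] c=[0]
truncate(a, 2): bitmap=FFF............ | a=[1, 2] c=[0]
unlink(c): bitmap=.FF............ | a=[1, 2]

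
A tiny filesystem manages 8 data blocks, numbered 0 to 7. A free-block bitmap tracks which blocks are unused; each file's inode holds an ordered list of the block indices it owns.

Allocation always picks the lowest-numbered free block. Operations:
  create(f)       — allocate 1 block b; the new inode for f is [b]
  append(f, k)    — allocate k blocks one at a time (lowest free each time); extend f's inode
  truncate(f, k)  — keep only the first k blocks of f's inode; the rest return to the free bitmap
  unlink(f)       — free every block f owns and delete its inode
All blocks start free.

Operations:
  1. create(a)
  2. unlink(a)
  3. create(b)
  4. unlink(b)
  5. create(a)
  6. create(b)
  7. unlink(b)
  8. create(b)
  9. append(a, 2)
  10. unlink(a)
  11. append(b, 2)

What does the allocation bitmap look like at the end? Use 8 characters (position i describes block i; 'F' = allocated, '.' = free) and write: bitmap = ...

[1] create(a) — a=0 (map F.......)
[2] unlink(a) —  (map ........)
[3] create(b) — b=0 (map F.......)
[4] unlink(b) —  (map ........)
[5] create(a) — a=0 (map F.......)
[6] create(b) — a=0 b=1 (map FF......)
[7] unlink(b) — a=0 (map F.......)
[8] create(b) — a=0 b=1 (map FF......)
[9] append(a, 2) — a=0,2,3 b=1 (map FFFF....)
[10] unlink(a) — b=1 (map .F......)
[11] append(b, 2) — b=1,0,2 (map FFF.....)

bitmap = FFF.....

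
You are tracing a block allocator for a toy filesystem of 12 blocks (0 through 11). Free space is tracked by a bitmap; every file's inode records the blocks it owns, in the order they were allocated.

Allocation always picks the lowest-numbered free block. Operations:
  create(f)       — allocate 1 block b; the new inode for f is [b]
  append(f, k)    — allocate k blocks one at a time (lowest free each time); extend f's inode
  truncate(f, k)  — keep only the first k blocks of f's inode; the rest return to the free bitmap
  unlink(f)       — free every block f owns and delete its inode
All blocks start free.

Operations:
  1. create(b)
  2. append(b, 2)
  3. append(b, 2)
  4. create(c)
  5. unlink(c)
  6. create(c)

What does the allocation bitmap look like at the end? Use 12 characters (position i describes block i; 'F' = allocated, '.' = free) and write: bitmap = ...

  1. create(b)  ⇒  F...........  {b→[0]}
  2. append(b, 2)  ⇒  FFF.........  {b→[0, 1, 2]}
  3. append(b, 2)  ⇒  FFFFF.......  {b→[0, 1, 2, 3, 4]}
  4. create(c)  ⇒  FFFFFF......  {b→[0, 1, 2, 3, 4]; c→[5]}
  5. unlink(c)  ⇒  FFFFF.......  {b→[0, 1, 2, 3, 4]}
  6. create(c)  ⇒  FFFFFF......  {b→[0, 1, 2, 3, 4]; c→[5]}

bitmap = FFFFFF......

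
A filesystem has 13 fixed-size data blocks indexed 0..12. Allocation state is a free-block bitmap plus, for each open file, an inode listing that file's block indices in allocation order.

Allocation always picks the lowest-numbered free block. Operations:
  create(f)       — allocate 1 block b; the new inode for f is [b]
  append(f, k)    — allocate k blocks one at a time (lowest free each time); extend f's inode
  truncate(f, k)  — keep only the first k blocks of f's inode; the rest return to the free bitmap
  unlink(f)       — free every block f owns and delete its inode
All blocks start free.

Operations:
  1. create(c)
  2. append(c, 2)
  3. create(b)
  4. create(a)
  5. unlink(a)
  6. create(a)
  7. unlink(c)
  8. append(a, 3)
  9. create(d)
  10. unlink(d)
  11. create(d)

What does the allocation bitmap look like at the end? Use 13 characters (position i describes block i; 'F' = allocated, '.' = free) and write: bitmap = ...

bitmap = FFFFFF.......

  1. create(c)  ⇒  F............  {c→[0]}
  2. append(c, 2)  ⇒  FFF..........  {c→[0, 1, 2]}
  3. create(b)  ⇒  FFFF.........  {b→[3]; c→[0, 1, 2]}
  4. create(a)  ⇒  FFFFF........  {a→[4]; b→[3]; c→[0, 1, 2]}
  5. unlink(a)  ⇒  FFFF.........  {b→[3]; c→[0, 1, 2]}
  6. create(a)  ⇒  FFFFF........  {a→[4]; b→[3]; c→[0, 1, 2]}
  7. unlink(c)  ⇒  ...FF........  {a→[4]; b→[3]}
  8. append(a, 3)  ⇒  FFFFF........  {a→[4, 0, 1, 2]; b→[3]}
  9. create(d)  ⇒  FFFFFF.......  {a→[4, 0, 1, 2]; b→[3]; d→[5]}
  10. unlink(d)  ⇒  FFFFF........  {a→[4, 0, 1, 2]; b→[3]}
  11. create(d)  ⇒  FFFFFF.......  {a→[4, 0, 1, 2]; b→[3]; d→[5]}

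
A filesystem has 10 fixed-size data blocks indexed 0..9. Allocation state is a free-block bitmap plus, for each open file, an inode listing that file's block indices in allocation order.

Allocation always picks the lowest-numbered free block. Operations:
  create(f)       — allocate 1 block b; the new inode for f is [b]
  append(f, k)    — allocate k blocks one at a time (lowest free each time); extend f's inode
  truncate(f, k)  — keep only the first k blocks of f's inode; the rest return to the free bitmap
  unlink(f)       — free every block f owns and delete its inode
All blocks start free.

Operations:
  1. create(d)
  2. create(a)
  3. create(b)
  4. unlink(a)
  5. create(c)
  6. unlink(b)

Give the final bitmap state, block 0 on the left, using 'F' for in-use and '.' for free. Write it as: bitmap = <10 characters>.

bitmap = FF........

  1. create(d)  ⇒  F.........  {d→[0]}
  2. create(a)  ⇒  FF........  {a→[1]; d→[0]}
  3. create(b)  ⇒  FFF.......  {a→[1]; b→[2]; d→[0]}
  4. unlink(a)  ⇒  F.F.......  {b→[2]; d→[0]}
  5. create(c)  ⇒  FFF.......  {b→[2]; c→[1]; d→[0]}
  6. unlink(b)  ⇒  FF........  {c→[1]; d→[0]}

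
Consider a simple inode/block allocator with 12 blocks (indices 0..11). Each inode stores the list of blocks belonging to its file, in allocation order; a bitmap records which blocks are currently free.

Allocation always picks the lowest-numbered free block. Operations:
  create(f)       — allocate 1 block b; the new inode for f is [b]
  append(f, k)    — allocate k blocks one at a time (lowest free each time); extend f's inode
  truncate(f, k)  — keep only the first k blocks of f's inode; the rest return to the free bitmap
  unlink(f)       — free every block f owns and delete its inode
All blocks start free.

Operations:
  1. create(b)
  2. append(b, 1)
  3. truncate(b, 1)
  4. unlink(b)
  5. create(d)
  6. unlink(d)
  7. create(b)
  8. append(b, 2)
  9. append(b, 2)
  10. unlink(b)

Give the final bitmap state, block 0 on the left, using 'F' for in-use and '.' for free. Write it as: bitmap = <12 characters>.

  1. create(b)  ⇒  F...........  {b→[0]}
  2. append(b, 1)  ⇒  FF..........  {b→[0, 1]}
  3. truncate(b, 1)  ⇒  F...........  {b→[0]}
  4. unlink(b)  ⇒  ............  {}
  5. create(d)  ⇒  F...........  {d→[0]}
  6. unlink(d)  ⇒  ............  {}
  7. create(b)  ⇒  F...........  {b→[0]}
  8. append(b, 2)  ⇒  FFF.........  {b→[0, 1, 2]}
  9. append(b, 2)  ⇒  FFFFF.......  {b→[0, 1, 2, 3, 4]}
  10. unlink(b)  ⇒  ............  {}

bitmap = ............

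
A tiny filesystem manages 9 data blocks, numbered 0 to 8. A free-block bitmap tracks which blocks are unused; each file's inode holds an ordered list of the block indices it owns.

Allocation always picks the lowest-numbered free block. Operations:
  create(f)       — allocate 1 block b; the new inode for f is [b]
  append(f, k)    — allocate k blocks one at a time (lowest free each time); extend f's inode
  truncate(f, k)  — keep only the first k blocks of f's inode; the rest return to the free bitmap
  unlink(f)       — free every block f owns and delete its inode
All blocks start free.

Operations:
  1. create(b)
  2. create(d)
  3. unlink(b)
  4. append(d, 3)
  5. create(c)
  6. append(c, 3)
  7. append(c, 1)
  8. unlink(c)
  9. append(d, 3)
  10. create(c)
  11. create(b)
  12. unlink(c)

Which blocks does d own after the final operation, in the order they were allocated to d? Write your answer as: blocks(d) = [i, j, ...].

blocks(d) = [1, 0, 2, 3, 4, 5, 6]

[1] create(b) — b=0 (map F........)
[2] create(d) — b=0 d=1 (map FF.......)
[3] unlink(b) — d=1 (map .F.......)
[4] append(d, 3) — d=1,0,2,3 (map FFFF.....)
[5] create(c) — c=4 d=1,0,2,3 (map FFFFF....)
[6] append(c, 3) — c=4,5,6,7 d=1,0,2,3 (map FFFFFFFF.)
[7] append(c, 1) — c=4,5,6,7,8 d=1,0,2,3 (map FFFFFFFFF)
[8] unlink(c) — d=1,0,2,3 (map FFFF.....)
[9] append(d, 3) — d=1,0,2,3,4,5,6 (map FFFFFFF..)
[10] create(c) — c=7 d=1,0,2,3,4,5,6 (map FFFFFFFF.)
[11] create(b) — b=8 c=7 d=1,0,2,3,4,5,6 (map FFFFFFFFF)
[12] unlink(c) — b=8 d=1,0,2,3,4,5,6 (map FFFFFFF.F)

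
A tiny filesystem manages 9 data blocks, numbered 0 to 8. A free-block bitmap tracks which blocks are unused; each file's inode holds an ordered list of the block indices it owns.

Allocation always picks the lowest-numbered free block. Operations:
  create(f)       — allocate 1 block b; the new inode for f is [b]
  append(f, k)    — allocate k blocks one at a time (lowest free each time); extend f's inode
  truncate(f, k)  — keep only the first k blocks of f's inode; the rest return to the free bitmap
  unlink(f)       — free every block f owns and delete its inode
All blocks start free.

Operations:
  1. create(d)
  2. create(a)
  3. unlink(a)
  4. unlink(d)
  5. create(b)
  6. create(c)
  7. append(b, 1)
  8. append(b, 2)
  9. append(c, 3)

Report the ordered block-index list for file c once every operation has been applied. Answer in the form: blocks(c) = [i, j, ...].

create(d): bitmap=F........ | d=[0]
create(a): bitmap=FF....... | a=[1] d=[0]
unlink(a): bitmap=F........ | d=[0]
unlink(d): bitmap=......... | 
create(b): bitmap=F........ | b=[0]
create(c): bitmap=FF....... | b=[0] c=[1]
append(b, 1): bitmap=FFF...... | b=[0, 2] c=[1]
append(b, 2): bitmap=FFFFF.... | b=[0, 2, 3, 4] c=[1]
append(c, 3): bitmap=FFFFFFFF. | b=[0, 2, 3, 4] c=[1, 5, 6, 7]

blocks(c) = [1, 5, 6, 7]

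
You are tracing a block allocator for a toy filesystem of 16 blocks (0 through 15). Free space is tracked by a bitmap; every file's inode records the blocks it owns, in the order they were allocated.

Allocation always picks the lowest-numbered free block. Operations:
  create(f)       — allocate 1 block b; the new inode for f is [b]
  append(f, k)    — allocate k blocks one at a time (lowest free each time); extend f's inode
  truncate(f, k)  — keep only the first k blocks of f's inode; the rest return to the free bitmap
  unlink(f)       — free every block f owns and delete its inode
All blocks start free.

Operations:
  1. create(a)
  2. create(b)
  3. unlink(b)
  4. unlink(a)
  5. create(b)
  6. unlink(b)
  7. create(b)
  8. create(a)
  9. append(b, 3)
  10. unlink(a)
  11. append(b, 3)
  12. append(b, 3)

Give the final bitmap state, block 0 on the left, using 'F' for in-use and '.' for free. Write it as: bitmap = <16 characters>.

bitmap = FFFFFFFFFF......

after create(a) → a:[0]  free=[F...............]
after create(b) → a:[0], b:[1]  free=[FF..............]
after unlink(b) → a:[0]  free=[F...............]
after unlink(a) →   free=[................]
after create(b) → b:[0]  free=[F...............]
after unlink(b) →   free=[................]
after create(b) → b:[0]  free=[F...............]
after create(a) → a:[1], b:[0]  free=[FF..............]
after append(b, 3) → a:[1], b:[0, 2, 3, 4]  free=[FFFFF...........]
after unlink(a) → b:[0, 2, 3, 4]  free=[F.FFF...........]
after append(b, 3) → b:[0, 2, 3, 4, 1, 5, 6]  free=[FFFFFFF.........]
after append(b, 3) → b:[0, 2, 3, 4, 1, 5, 6, 7, 8, 9]  free=[FFFFFFFFFF......]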